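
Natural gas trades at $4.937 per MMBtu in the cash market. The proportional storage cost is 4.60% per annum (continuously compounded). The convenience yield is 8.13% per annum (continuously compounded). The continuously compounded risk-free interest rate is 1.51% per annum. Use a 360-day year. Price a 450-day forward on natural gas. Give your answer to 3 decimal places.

$4.814 per MMBtu

Net carry = r + u − y = 0.0151 + 0.0460 − 0.0813 = -0.0202
F = S·e^((r+u−y)T) = 4.937 · e^(-0.0202 × 450/360) = 4.937 · e^-0.025250
= 4.937 × 0.975066 = $4.814 per MMBtu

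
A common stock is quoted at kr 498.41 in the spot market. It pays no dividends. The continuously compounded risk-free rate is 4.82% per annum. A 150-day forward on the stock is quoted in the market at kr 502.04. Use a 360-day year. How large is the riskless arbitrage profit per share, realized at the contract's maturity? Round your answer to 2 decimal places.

Fair forward: F* = S·e^(carry·T), with carry = r = 0.0482
F* = 498.41 · e^(0.0482 × 150/360) = 498.41 · e^0.020083 = 498.41 × 1.020286 = kr 508.5207
Market kr 502.04 < fair kr 508.5207: forward underpriced → reverse cash-and-carry (short spot, go long the forward).
At maturity, profit = |F_mkt − F*| = |502.04 − 508.5207| = kr 6.48 per share

kr 6.48 per share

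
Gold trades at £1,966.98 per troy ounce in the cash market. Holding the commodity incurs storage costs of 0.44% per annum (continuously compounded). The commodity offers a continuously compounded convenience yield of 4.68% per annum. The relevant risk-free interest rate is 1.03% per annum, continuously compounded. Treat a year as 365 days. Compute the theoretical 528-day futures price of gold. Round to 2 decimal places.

£1,877.73 per troy ounce

Net carry = r + u − y = 0.0103 + 0.0044 − 0.0468 = -0.0321
F = S·e^((r+u−y)T) = 1966.98 · e^(-0.0321 × 528/365) = 1966.98 · e^-0.04643507
= 1966.98 × 0.95462654 = £1,877.73 per troy ounce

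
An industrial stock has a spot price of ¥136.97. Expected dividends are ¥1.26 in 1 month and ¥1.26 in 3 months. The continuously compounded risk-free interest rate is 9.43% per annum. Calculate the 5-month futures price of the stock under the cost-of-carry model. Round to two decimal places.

¥139.88

PV(dividends) I = 1.26·e^(−0.0943·1/12) + 1.26·e^(−0.0943·3/12)
I = 1.2501 + 1.2306 = 2.4807
F = (S − I)·e^(rT) = (136.97 − 2.4807) · e^(0.0943·5/12)
= 134.4893 · e^0.039292 = 134.4893 × 1.040074 = ¥139.88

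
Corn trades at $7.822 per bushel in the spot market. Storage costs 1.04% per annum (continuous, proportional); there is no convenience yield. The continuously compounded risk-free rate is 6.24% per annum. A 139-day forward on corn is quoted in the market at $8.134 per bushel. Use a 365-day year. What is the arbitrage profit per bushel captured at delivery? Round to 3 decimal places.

Fair forward: F* = S·e^(carry·T), with carry = (r + u) = 0.0624 + 0.0104 = 0.0728
F* = 7.822 · e^(0.0728 × 139/365) = 7.822 · e^0.027724 = 7.822 × 1.028112 = $8.0419
Market $8.134 > fair $8.0419: forward overpriced → cash-and-carry (buy spot, short the forward).
At maturity, profit = |F_mkt − F*| = |8.134 − 8.0419| = $0.092 per bushel

$0.092 per bushel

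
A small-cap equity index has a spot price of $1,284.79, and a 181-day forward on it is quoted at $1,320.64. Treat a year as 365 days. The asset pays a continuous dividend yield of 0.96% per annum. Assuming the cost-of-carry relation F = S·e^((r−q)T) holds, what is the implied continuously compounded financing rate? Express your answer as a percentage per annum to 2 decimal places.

From F = S·e^((r−q)T): (r − q) = ln(F/S)/T
ln(1320.64/1284.79) = ln(1.027903) = 0.027521
(r − q) = 0.027521 / (181/365) = 0.055498
r = ln(F/S)/T + q = 0.055498 + 0.0096 = 0.065098
r = 6.51%

6.51%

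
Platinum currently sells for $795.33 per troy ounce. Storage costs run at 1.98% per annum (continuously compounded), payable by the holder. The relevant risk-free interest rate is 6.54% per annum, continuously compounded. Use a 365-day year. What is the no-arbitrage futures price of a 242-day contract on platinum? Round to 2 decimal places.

Net carry = r + u − y = 0.0654 + 0.0198 − 0.0000 = 0.0852
F = S·e^((r+u−y)T) = 795.33 · e^(0.0852 × 242/365) = 795.33 · e^0.056489
= 795.33 × 1.058115 = $841.55 per troy ounce

$841.55 per troy ounce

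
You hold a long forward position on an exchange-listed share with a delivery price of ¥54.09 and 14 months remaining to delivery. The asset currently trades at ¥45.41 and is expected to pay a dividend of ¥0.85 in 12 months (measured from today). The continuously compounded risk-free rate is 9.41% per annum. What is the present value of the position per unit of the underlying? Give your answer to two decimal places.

-¥3.83

PV(remaining dividends) I = 0.85·e^(−0.0941·12/12) = 0.7737
Current forward F = (S − I)·e^(rT) = (45.41 − 0.7737)·e^(0.0941·14/12) = 44.6363 × 1.116036 = 49.8157
Value (long) = (F − K)·e^(−rT) = (49.8157 − 54.09) × 0.896028 = -3.8299
Value = -¥3.83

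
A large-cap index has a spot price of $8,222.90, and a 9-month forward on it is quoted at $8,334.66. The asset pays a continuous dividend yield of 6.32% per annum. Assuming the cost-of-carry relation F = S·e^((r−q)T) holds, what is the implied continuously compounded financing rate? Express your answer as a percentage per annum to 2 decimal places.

From F = S·e^((r−q)T): (r − q) = ln(F/S)/T
ln(8334.66/8222.90) = ln(1.013591) = 0.013499
(r − q) = 0.013499 / (9/12) = 0.017999
r = ln(F/S)/T + q = 0.017999 + 0.0632 = 0.081199
r = 8.12%

8.12%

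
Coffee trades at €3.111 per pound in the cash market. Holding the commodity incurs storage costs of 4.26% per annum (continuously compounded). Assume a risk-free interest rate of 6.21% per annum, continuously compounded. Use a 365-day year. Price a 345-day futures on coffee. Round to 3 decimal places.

€3.435 per pound

Net carry = r + u − y = 0.0621 + 0.0426 − 0.0000 = 0.1047
F = S·e^((r+u−y)T) = 3.111 · e^(0.1047 × 345/365) = 3.111 · e^0.098963
= 3.111 × 1.104025 = €3.435 per pound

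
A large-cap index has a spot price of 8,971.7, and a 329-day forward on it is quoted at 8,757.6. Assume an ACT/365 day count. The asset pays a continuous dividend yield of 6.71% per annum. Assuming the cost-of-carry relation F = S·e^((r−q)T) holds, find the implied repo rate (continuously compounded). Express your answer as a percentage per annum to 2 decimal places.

4.03%

From F = S·e^((r−q)T): (r − q) = ln(F/S)/T
ln(8757.6/8971.7) = ln(0.976136) = -0.024153
(r − q) = -0.024153 / (329/365) = -0.026796
r = ln(F/S)/T + q = -0.026796 + 0.0671 = 0.040304
r = 4.03%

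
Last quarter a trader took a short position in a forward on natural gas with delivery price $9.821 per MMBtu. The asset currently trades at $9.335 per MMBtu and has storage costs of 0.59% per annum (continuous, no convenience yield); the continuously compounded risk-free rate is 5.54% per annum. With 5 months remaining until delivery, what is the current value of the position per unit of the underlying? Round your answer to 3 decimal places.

$0.239 per MMBtu

Current fair forward for the remaining 5 months: F = S·e^((r + u)·T), (r + u) = 0.0554 + 0.0059 = 0.0613
F = 9.335 · e^(0.0613 × 5/12) = 9.335 × 1.025871 = 9.5765
Value of long forward = (F − K)·e^(−rT) = (9.5765 − 9.821) · e^(−0.0554·5/12)
= -0.2445 × 0.977181 = -0.239
Short position value = −(long value) = $0.239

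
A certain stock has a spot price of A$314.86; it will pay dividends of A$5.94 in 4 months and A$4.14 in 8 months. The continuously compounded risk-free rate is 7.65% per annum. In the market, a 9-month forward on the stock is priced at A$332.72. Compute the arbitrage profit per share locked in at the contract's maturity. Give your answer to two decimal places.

A$9.57 per share

PV(dividends) I = 5.94·e^(−0.0765·4/12) + 4.14·e^(−0.0765·8/12) = 9.7246
Fair forward F* = (S − I)·e^(rT) = (314.86 − 9.7246)·e^0.057375 = 305.1354 × 1.059053 = 323.1546
Market A$332.72 > fair 323.1546: forward overpriced → cash-and-carry (borrow at r, buy the stock and collect the dividends, short the forward).
Profit at T = |F_mkt − F*| = |332.72 − 323.1546| = A$9.57 per share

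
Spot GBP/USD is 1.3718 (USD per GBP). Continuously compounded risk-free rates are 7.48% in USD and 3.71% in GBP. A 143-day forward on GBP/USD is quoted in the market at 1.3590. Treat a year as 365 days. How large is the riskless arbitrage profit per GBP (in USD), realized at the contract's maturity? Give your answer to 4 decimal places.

Fair forward: F* = S·e^(carry·T), with carry = (r_USD − r_GBP) = 0.0748 − 0.0371 = 0.0377
F* = 1.3718 · e^(0.0377 × 143/365) = 1.3718 · e^0.014770 = 1.3718 × 1.014880 = 1.3922
Market 1.3590 < fair 1.3922: forward underpriced → reverse cash-and-carry (short spot, go long the forward).
At maturity, profit = |F_mkt − F*| = |1.3590 − 1.3922| = 0.0332 per GBP (in USD)

0.0332 per GBP (in USD)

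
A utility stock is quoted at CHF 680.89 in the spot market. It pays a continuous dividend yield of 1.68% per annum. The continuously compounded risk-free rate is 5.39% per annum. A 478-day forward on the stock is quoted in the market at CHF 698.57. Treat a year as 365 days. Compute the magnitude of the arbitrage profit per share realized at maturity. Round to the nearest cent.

Fair forward: F* = S·e^(carry·T), with carry = (r − q) = 0.0539 − 0.0168 = 0.0371
F* = 680.89 · e^(0.0371 × 478/365) = 680.89 · e^0.048586 = 680.89 × 1.049786 = CHF 714.7888
Market CHF 698.57 < fair CHF 714.7888: forward underpriced → reverse cash-and-carry (short spot, go long the forward).
At maturity, profit = |F_mkt − F*| = |698.57 − 714.7888| = CHF 16.22 per share

CHF 16.22 per share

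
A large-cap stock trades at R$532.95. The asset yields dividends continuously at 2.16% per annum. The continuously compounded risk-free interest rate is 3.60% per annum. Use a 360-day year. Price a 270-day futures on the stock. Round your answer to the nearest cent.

F = S·e^((r − q)T) = 532.95 · e^((0.0360 − 0.0216) × 270/360)
= 532.95 · e^0.010800 = 532.95 × 1.010859
F = R$538.74

R$538.74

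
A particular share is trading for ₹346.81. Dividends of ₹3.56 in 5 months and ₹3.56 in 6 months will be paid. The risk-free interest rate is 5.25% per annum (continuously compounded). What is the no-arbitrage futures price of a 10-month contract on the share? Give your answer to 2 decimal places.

PV(dividends) I = 3.56·e^(−0.0525·5/12) + 3.56·e^(−0.0525·6/12)
I = 3.4830 + 3.4678 = 6.9508
F = (S − I)·e^(rT) = (346.81 − 6.9508) · e^(0.0525·10/12)
= 339.8592 · e^0.043750 = 339.8592 × 1.044721 = ₹355.06

₹355.06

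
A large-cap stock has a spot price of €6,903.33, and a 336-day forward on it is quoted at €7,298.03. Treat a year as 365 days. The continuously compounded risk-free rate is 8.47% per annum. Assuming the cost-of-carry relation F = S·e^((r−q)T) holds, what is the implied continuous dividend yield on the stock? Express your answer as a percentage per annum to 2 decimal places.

From F = S·e^((r−q)T): (r − q) = ln(F/S)/T
ln(7298.03/6903.33) = ln(1.057175) = 0.055600
(r − q) = 0.055600 / (336/365) = 0.060399
q = r − ln(F/S)/T = 0.0847 − 0.060399 = 0.024301
q = 2.43%

2.43%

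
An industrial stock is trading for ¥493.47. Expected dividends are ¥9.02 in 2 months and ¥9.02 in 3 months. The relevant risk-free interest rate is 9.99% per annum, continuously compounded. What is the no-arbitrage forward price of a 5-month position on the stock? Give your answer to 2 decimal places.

PV(dividends) I = 9.02·e^(−0.0999·2/12) + 9.02·e^(−0.0999·3/12)
I = 8.8711 + 8.7975 = 17.6686
F = (S − I)·e^(rT) = (493.47 − 17.6686) · e^(0.0999·5/12)
= 475.8014 · e^0.041625 = 475.8014 × 1.042503 = ¥496.02

¥496.02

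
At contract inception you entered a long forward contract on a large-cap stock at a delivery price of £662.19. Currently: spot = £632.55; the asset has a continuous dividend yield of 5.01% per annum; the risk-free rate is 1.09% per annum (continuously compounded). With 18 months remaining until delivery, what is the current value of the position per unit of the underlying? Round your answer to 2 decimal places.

Current fair forward for the remaining 18 months: F = S·e^((r − q)·T), (r − q) = 0.0109 − 0.0501 = -0.0392
F = 632.55 · e^(-0.0392 × 18/12) = 632.55 × 0.942895 = 596.4282
Value of long forward = (F − K)·e^(−rT) = (596.4282 − 662.19) · e^(−0.0109·18/12)
= -65.7618 × 0.983783 = -64.70

-£64.70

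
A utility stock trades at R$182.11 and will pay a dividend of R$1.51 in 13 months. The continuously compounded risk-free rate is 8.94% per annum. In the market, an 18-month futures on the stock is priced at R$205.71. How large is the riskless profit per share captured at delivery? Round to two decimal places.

R$0.97 per share

PV(dividends) I = 1.51·e^(−0.0894·13/12) = 1.3706
Fair futures F* = (S − I)·e^(rT) = (182.11 − 1.3706)·e^0.134100 = 180.7394 × 1.143507 = 206.6768
Market R$205.71 < fair 206.6768: forward underpriced → reverse cash-and-carry (short the stock, invest proceeds at r, pay the dividends, go long the forward).
Profit at T = |F_mkt − F*| = |205.71 − 206.6768| = R$0.97 per share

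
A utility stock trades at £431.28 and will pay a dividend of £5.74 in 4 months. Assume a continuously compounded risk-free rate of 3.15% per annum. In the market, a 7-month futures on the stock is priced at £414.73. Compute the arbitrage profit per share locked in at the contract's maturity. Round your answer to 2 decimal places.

PV(dividends) I = 5.74·e^(−0.0315·4/12) = 5.6800
Fair futures F* = (S − I)·e^(rT) = (431.28 − 5.6800)·e^0.018375 = 425.6000 × 1.018545 = 433.4928
Market £414.73 < fair 433.4928: forward underpriced → reverse cash-and-carry (short the stock, invest proceeds at r, pay the dividends, go long the forward).
Profit at T = |F_mkt − F*| = |414.73 − 433.4928| = £18.76 per share

£18.76 per share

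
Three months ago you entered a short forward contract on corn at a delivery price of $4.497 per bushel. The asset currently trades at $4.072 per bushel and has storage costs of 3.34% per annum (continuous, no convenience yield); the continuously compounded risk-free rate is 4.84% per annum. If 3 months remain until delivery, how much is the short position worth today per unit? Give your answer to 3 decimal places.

$0.337 per bushel

Current fair forward for the remaining 3 months: F = S·e^((r + u)·T), (r + u) = 0.0484 + 0.0334 = 0.0818
F = 4.072 · e^(0.0818 × 3/12) = 4.072 × 1.020661 = 4.1561
Value of long forward = (F − K)·e^(−rT) = (4.1561 − 4.497) · e^(−0.0484·3/12)
= -0.3409 × 0.987973 = -0.337
Short position value = −(long value) = $0.337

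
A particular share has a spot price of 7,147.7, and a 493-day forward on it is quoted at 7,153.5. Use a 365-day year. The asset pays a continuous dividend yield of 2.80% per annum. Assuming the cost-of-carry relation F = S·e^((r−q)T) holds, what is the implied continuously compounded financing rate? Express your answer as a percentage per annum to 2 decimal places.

From F = S·e^((r−q)T): (r − q) = ln(F/S)/T
ln(7153.5/7147.7) = ln(1.000811) = 0.000811
(r − q) = 0.000811 / (493/365) = 0.000600
r = ln(F/S)/T + q = 0.000600 + 0.0280 = 0.028600
r = 2.86%

2.86%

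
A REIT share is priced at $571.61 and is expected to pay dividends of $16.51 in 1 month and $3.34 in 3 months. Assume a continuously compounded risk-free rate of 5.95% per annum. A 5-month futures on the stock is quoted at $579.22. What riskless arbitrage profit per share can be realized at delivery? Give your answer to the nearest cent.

PV(dividends) I = 16.51·e^(−0.0595·1/12) + 3.34·e^(−0.0595·3/12) = 19.7190
Fair futures F* = (S − I)·e^(rT) = (571.61 − 19.7190)·e^0.024792 = 551.8910 × 1.025102 = 565.7446
Market $579.22 > fair 565.7446: forward overpriced → cash-and-carry (borrow at r, buy the stock and collect the dividends, short the forward).
Profit at T = |F_mkt − F*| = |579.22 − 565.7446| = $13.48 per share

$13.48 per share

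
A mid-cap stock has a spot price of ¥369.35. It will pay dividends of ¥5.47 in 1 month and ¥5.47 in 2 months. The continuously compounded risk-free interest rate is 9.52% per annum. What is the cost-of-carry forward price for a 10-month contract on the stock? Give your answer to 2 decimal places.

PV(dividends) I = 5.47·e^(−0.0952·1/12) + 5.47·e^(−0.0952·2/12)
I = 5.4268 + 5.3839 = 10.8107
F = (S − I)·e^(rT) = (369.35 − 10.8107) · e^(0.0952·10/12)
= 358.5393 · e^0.079333 = 358.5393 × 1.082565 = ¥388.14

¥388.14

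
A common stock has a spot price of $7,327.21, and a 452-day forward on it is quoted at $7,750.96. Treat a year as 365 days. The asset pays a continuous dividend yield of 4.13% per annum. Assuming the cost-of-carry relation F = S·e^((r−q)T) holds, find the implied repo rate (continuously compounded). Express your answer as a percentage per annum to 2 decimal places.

8.67%

From F = S·e^((r−q)T): (r − q) = ln(F/S)/T
ln(7750.96/7327.21) = ln(1.057832) = 0.056222
(r − q) = 0.056222 / (452/365) = 0.045401
r = ln(F/S)/T + q = 0.045401 + 0.0413 = 0.086701
r = 8.67%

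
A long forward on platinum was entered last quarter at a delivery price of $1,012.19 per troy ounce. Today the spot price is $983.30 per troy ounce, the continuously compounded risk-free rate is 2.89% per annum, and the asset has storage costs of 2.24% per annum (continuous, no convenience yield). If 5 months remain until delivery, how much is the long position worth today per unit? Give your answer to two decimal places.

-$7.55 per troy ounce

Current fair forward for the remaining 5 months: F = S·e^((r + u)·T), (r + u) = 0.0289 + 0.0224 = 0.0513
F = 983.30 · e^(0.0513 × 5/12) = 983.30 × 1.021605 = 1004.5442
Value of long forward = (F − K)·e^(−rT) = (1004.5442 − 1012.19) · e^(−0.0289·5/12)
= -7.6458 × 0.988031 = -7.55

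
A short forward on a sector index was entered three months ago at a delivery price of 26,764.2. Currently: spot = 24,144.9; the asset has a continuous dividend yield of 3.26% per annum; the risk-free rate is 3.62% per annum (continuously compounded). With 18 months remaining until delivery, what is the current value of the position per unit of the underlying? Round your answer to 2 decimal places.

2357.04

Current fair forward for the remaining 18 months: F = S·e^((r − q)·T), (r − q) = 0.0362 − 0.0326 = 0.0036
F = 24144.9 · e^(0.0036 × 18/12) = 24144.9 × 1.00541461 = 24275.6352
Value of long forward = (F − K)·e^(−rT) = (24275.6352 − 26764.2) · e^(−0.0362·18/12)
= -2488.5648 × 0.94714792 = -2357.04
Short position value = −(long value) = 2357.04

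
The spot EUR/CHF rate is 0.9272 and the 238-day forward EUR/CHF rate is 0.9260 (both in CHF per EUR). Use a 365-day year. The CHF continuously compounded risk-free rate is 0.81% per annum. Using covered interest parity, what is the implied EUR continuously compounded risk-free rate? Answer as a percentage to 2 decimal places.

1.01%

F = S·e^((r_CHF − r_EUR)T) ⇒ r_EUR = r_CHF − ln(F/S)/T
ln(0.9260/0.9272) = -0.001295; /(238/365) = -0.001986
r_EUR = 0.0081 + 0.001986 = 0.010086
r_EUR = 1.01%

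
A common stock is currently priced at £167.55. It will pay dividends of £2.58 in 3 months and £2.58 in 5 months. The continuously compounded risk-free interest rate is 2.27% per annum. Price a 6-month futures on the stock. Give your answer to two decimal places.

PV(dividends) I = 2.58·e^(−0.0227·3/12) + 2.58·e^(−0.0227·5/12)
I = 2.5654 + 2.5557 = 5.1211
F = (S − I)·e^(rT) = (167.55 − 5.1211) · e^(0.0227·6/12)
= 162.4289 · e^0.011350 = 162.4289 × 1.011415 = £164.28

£164.28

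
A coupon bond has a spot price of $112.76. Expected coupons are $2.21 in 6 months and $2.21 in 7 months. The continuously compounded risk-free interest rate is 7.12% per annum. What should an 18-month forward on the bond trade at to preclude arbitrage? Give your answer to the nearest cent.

PV(coupons) I = 2.21·e^(−0.0712·6/12) + 2.21·e^(−0.0712·7/12)
I = 2.1327 + 2.1201 = 4.2528
F = (S − I)·e^(rT) = (112.76 − 4.2528) · e^(0.0712·18/12)
= 108.5072 · e^0.106800 = 108.5072 × 1.112712 = $120.74

$120.74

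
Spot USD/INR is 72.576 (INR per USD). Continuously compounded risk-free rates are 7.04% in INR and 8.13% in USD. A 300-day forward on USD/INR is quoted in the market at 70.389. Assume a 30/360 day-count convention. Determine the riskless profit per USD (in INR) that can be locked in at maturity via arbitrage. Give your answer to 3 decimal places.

1.531 per USD (in INR)

Fair forward: F* = S·e^(carry·T), with carry = (r_INR − r_USD) = 0.0704 − 0.0813 = -0.0109
F* = 72.576 · e^(-0.0109 × 300/360) = 72.576 · e^-0.009083 = 72.576 × 0.990958 = 71.9198
Market 70.389 < fair 71.9198: forward underpriced → reverse cash-and-carry (short spot, go long the forward).
At maturity, profit = |F_mkt − F*| = |70.389 − 71.9198| = 1.531 per USD (in INR)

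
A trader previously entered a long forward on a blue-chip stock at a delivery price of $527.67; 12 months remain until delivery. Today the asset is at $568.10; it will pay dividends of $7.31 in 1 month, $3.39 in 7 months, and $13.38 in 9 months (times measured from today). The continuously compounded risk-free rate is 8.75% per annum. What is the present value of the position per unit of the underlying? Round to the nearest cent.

PV(remaining dividends) I = 7.31·e^(−0.0875·1/12) + 3.39·e^(−0.0875·7/12) + 13.38·e^(−0.0875·9/12) = 23.0083
Current forward F = (S − I)·e^(rT) = (568.10 − 23.0083)·e^(0.0875·12/12) = 545.0917 × 1.091442 = 594.9360
Value (long) = (F − K)·e^(−rT) = (594.9360 − 527.67) × 0.916219 = 61.6304
Value = $61.63

$61.63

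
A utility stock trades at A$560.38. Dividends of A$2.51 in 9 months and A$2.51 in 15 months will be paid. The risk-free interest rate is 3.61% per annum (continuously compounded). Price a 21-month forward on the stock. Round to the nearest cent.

A$591.77

PV(dividends) I = 2.51·e^(−0.0361·9/12) + 2.51·e^(−0.0361·15/12)
I = 2.4430 + 2.3993 = 4.8423
F = (S − I)·e^(rT) = (560.38 − 4.8423) · e^(0.0361·21/12)
= 555.5377 · e^0.063175 = 555.5377 × 1.065213 = A$591.77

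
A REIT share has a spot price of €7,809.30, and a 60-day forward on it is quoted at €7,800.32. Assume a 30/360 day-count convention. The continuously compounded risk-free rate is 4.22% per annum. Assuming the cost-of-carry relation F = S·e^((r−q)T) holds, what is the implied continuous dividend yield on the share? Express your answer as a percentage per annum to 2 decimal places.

From F = S·e^((r−q)T): (r − q) = ln(F/S)/T
ln(7800.32/7809.30) = ln(0.998850) = -0.001151
(r − q) = -0.001151 / (60/360) = -0.006906
q = r − ln(F/S)/T = 0.0422 + 0.006906 = 0.049106
q = 4.91%

4.91%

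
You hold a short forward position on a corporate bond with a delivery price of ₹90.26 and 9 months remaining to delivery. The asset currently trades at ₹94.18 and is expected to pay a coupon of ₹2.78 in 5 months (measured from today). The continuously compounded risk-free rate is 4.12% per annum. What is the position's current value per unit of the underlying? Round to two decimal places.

-₹3.93

PV(remaining coupons) I = 2.78·e^(−0.0412·5/12) = 2.7327
Current forward F = (S − I)·e^(rT) = (94.18 − 2.7327)·e^(0.0412·9/12) = 91.4473 × 1.031382 = 94.3171
Value (long) = (F − K)·e^(−rT) = (94.3171 − 90.26) × 0.969573 = 3.9337
Short position value = −(long value) = -₹3.93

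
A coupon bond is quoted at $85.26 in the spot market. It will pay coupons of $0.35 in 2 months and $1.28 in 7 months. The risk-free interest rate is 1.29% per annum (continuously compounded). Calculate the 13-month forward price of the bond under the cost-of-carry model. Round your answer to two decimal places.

$84.82

PV(coupons) I = 0.35·e^(−0.0129·2/12) + 1.28·e^(−0.0129·7/12)
I = 0.3492 + 1.2704 = 1.6196
F = (S − I)·e^(rT) = (85.26 − 1.6196) · e^(0.0129·13/12)
= 83.6404 · e^0.013975 = 83.6404 × 1.014073 = $84.82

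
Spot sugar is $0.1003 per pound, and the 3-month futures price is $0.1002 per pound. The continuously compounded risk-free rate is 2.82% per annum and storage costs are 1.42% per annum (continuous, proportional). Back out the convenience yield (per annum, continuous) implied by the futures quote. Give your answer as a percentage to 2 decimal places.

F = S·e^((r+u−y)T) ⇒ (r+u−y) = ln(F/S)/T
ln(0.1002/0.1003) = -0.000998; /T ⇒ -0.003992
y = r + u − ln(F/S)/T = 0.0282 + 0.0142 + 0.003992 = 0.046392
y = 4.64%

4.64%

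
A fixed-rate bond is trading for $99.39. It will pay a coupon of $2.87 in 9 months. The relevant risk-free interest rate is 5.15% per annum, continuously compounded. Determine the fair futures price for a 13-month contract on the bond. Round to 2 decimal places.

$102.17

PV(coupons) I = 2.87·e^(−0.0515·9/12)
I = 2.7613
F = (S − I)·e^(rT) = (99.39 − 2.7613) · e^(0.0515·13/12)
= 96.6287 · e^0.055792 = 96.6287 × 1.057378 = $102.17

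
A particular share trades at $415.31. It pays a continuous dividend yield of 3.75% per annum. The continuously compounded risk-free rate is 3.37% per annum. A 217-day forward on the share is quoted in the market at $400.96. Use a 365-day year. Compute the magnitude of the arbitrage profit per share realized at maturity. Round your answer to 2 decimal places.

Fair forward: F* = S·e^(carry·T), with carry = (r − q) = 0.0337 − 0.0375 = -0.0038
F* = 415.31 · e^(-0.0038 × 217/365) = 415.31 · e^-0.002259 = 415.31 × 0.997744 = $414.3731
Market $400.96 < fair $414.3731: forward underpriced → reverse cash-and-carry (short spot, go long the forward).
At maturity, profit = |F_mkt − F*| = |400.96 − 414.3731| = $13.41 per share

$13.41 per share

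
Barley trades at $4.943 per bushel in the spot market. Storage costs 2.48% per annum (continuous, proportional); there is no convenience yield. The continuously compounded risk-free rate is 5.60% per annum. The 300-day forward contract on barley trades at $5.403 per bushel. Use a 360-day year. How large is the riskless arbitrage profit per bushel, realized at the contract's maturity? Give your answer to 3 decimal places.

Fair forward: F* = S·e^(carry·T), with carry = (r + u) = 0.0560 + 0.0248 = 0.0808
F* = 4.943 · e^(0.0808 × 300/360) = 4.943 · e^0.067333 = 4.943 × 1.069652 = $5.2873
Market $5.403 > fair $5.2873: forward overpriced → cash-and-carry (buy spot, short the forward).
At maturity, profit = |F_mkt − F*| = |5.403 − 5.2873| = $0.116 per bushel

$0.116 per bushel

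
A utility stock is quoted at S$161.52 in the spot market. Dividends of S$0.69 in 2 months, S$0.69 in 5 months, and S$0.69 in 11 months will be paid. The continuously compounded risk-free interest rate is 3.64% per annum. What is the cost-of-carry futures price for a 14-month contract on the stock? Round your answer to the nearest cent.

S$166.41

PV(dividends) I = 0.69·e^(−0.0364·2/12) + 0.69·e^(−0.0364·5/12) + 0.69·e^(−0.0364·11/12)
I = 0.6858 + 0.6796 + 0.6674 = 2.0328
F = (S − I)·e^(rT) = (161.52 − 2.0328) · e^(0.0364·14/12)
= 159.4872 · e^0.042467 = 159.4872 × 1.043382 = S$166.41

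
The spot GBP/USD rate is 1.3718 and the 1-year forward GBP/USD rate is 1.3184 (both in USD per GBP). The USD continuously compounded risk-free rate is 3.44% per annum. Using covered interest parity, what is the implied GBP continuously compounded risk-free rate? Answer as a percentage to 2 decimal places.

7.41%

F = S·e^((r_USD − r_GBP)T) ⇒ r_GBP = r_USD − ln(F/S)/T
ln(1.3184/1.3718) = -0.039705; /(1) = -0.039705
r_GBP = 0.0344 + 0.039705 = 0.074105
r_GBP = 7.41%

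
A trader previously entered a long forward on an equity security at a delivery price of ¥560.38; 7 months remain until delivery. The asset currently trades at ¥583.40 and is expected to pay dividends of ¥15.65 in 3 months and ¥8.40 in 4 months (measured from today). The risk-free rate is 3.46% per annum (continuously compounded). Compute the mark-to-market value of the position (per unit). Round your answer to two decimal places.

PV(remaining dividends) I = 15.65·e^(−0.0346·3/12) + 8.40·e^(−0.0346·4/12) = 23.8189
Current forward F = (S − I)·e^(rT) = (583.40 − 23.8189)·e^(0.0346·7/12) = 559.5811 × 1.020388 = 570.9898
Value (long) = (F − K)·e^(−rT) = (570.9898 − 560.38) × 0.980019 = 10.3978
Value = ¥10.40

¥10.40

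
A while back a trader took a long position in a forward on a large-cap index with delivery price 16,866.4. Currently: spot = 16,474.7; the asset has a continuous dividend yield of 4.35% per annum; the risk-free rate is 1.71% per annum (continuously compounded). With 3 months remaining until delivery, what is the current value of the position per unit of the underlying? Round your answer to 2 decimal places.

-497.94

Current fair forward for the remaining 3 months: F = S·e^((r − q)·T), (r − q) = 0.0171 − 0.0435 = -0.0264
F = 16474.7 · e^(-0.0264 × 3/12) = 16474.7 × 0.99342173 = 16366.3250
Value of long forward = (F − K)·e^(−rT) = (16366.3250 − 16866.4) · e^(−0.0171·3/12)
= -500.0750 × 0.99573412 = -497.94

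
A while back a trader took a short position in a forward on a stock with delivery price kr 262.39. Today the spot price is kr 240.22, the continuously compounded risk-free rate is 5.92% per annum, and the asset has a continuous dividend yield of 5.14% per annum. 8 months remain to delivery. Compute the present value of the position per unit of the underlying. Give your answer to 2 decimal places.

Current fair forward for the remaining 8 months: F = S·e^((r − q)·T), (r − q) = 0.0592 − 0.0514 = 0.0078
F = 240.22 · e^(0.0078 × 8/12) = 240.22 × 1.005214 = 241.4725
Value of long forward = (F − K)·e^(−rT) = (241.4725 − 262.39) · e^(−0.0592·8/12)
= -20.9175 × 0.961302 = -20.11
Short position value = −(long value) = kr 20.11

kr 20.11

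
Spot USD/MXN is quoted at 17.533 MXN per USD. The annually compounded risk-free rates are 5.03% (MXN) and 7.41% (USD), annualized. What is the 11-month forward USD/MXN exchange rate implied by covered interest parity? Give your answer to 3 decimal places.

By covered interest parity, F = S · (1+r_MXN)^T / (1+r_USD)^T
= 17.533 × 1.046013 / 1.067721 = 17.533 × 0.979669
F = 17.177 MXN per USD

17.177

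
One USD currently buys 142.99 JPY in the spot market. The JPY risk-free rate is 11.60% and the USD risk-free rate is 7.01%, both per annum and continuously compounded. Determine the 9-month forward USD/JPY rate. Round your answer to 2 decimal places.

148.00

F = S·e^((r_JPY − r_USD)T) = 142.99 · e^((0.1160 − 0.0701) × 9/12)
= 142.99 · e^0.034425 = 142.99 × 1.035024
F = 148.00 JPY per USD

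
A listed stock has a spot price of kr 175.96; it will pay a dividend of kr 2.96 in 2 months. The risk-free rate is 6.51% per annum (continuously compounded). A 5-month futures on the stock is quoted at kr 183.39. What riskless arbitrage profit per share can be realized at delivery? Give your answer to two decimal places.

PV(dividends) I = 2.96·e^(−0.0651·2/12) = 2.9281
Fair futures F* = (S − I)·e^(rT) = (175.96 − 2.9281)·e^0.027125 = 173.0319 × 1.027496 = 177.7896
Market kr 183.39 > fair 177.7896: forward overpriced → cash-and-carry (borrow at r, buy the stock and collect the dividends, short the forward).
Profit at T = |F_mkt − F*| = |183.39 − 177.7896| = kr 5.60 per share

kr 5.60 per share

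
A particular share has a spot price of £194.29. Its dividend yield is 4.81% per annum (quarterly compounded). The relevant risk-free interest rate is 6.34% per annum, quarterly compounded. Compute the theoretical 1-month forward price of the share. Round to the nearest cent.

F = S · (1+r/4)^(4T) / (1+q/4)^(4T)
= 194.29 × 1.005256 / 1.003992 = 194.29 × 1.001259
F = £194.53

£194.53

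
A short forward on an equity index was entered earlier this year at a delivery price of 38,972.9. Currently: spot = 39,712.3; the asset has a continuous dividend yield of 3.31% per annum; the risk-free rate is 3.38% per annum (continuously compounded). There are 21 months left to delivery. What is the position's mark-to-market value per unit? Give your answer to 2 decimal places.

-742.81

Current fair forward for the remaining 21 months: F = S·e^((r − q)·T), (r − q) = 0.0338 − 0.0331 = 0.0007
F = 39712.3 · e^(0.0007 × 21/12) = 39712.3 × 1.00122575 = 39760.9774
Value of long forward = (F − K)·e^(−rT) = (39760.9774 − 38972.9) · e^(−0.0338·21/12)
= 788.0774 × 0.94256537 = 742.81
Short position value = −(long value) = -742.81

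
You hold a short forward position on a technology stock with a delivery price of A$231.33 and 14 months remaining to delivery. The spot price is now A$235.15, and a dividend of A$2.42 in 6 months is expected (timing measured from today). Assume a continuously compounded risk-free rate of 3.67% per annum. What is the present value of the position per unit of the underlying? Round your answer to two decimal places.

-A$11.14

PV(remaining dividends) I = 2.42·e^(−0.0367·6/12) = 2.3760
Current forward F = (S − I)·e^(rT) = (235.15 − 2.3760)·e^(0.0367·14/12) = 232.7740 × 1.043747 = 242.9572
Value (long) = (F − K)·e^(−rT) = (242.9572 − 231.33) × 0.958087 = 11.1399
Short position value = −(long value) = -A$11.14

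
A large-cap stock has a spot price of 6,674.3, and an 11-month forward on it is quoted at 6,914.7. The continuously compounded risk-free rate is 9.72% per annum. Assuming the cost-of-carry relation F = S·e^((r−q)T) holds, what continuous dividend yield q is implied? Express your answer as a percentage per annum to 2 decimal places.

From F = S·e^((r−q)T): (r − q) = ln(F/S)/T
ln(6914.7/6674.3) = ln(1.036019) = 0.035385
(r − q) = 0.035385 / (11/12) = 0.038602
q = r − ln(F/S)/T = 0.0972 − 0.038602 = 0.058598
q = 5.86%

5.86%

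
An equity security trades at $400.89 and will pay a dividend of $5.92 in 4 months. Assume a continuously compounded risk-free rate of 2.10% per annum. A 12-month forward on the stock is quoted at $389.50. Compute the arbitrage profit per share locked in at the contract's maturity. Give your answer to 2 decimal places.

$13.89 per share

PV(dividends) I = 5.92·e^(−0.0210·4/12) = 5.8787
Fair forward F* = (S − I)·e^(rT) = (400.89 − 5.8787)·e^0.021000 = 395.0113 × 1.021222 = 403.3942
Market $389.50 < fair 403.3942: forward underpriced → reverse cash-and-carry (short the stock, invest proceeds at r, pay the dividends, go long the forward).
Profit at T = |F_mkt − F*| = |389.50 − 403.3942| = $13.89 per share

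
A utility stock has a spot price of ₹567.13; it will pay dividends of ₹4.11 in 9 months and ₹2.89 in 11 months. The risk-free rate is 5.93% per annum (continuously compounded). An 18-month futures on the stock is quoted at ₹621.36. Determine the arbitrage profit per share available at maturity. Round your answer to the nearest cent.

PV(dividends) I = 4.11·e^(−0.0593·9/12) + 2.89·e^(−0.0593·11/12) = 6.6683
Fair futures F* = (S − I)·e^(rT) = (567.13 − 6.6683)·e^0.088950 = 560.4617 × 1.093026 = 612.5992
Market ₹621.36 > fair 612.5992: forward overpriced → cash-and-carry (borrow at r, buy the stock and collect the dividends, short the forward).
Profit at T = |F_mkt − F*| = |621.36 − 612.5992| = ₹8.76 per share

₹8.76 per share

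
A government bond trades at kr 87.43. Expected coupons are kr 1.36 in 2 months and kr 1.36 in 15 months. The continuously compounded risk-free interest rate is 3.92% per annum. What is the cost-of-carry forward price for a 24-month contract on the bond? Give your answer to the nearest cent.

kr 91.70

PV(coupons) I = 1.36·e^(−0.0392·2/12) + 1.36·e^(−0.0392·15/12)
I = 1.3511 + 1.2950 = 2.6461
F = (S − I)·e^(rT) = (87.43 − 2.6461) · e^(0.0392·24/12)
= 84.7839 · e^0.078400 = 84.7839 × 1.081555 = kr 91.70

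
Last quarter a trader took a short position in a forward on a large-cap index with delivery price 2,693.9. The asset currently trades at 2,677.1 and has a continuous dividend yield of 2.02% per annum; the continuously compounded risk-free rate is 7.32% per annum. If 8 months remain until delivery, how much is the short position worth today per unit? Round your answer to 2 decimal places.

-75.70

Current fair forward for the remaining 8 months: F = S·e^((r − q)·T), (r − q) = 0.0732 − 0.0202 = 0.0530
F = 2677.1 · e^(0.0530 × 8/12) = 2677.1 × 1.03596497 = 2773.3818
Value of long forward = (F − K)·e^(−rT) = (2773.3818 − 2693.9) · e^(−0.0732·8/12)
= 79.4818 × 0.95237158 = 75.70
Short position value = −(long value) = -75.70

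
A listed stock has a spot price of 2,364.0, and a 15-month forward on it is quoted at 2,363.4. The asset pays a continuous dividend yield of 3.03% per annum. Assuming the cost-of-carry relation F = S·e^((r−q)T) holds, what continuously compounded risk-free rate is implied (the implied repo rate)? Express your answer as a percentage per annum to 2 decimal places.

From F = S·e^((r−q)T): (r − q) = ln(F/S)/T
ln(2363.4/2364.0) = ln(0.999746) = -0.000254
(r − q) = -0.000254 / (15/12) = -0.000203
r = ln(F/S)/T + q = -0.000203 + 0.0303 = 0.030097
r = 3.01%

3.01%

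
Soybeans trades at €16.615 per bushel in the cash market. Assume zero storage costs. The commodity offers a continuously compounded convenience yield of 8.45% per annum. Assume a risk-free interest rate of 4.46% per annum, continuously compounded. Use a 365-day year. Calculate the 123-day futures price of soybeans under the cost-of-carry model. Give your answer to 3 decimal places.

Net carry = r + u − y = 0.0446 + 0.0000 − 0.0845 = -0.0399
F = S·e^((r+u−y)T) = 16.615 · e^(-0.0399 × 123/365) = 16.615 · e^-0.013446
= 16.615 × 0.986644 = €16.393 per bushel

€16.393 per bushel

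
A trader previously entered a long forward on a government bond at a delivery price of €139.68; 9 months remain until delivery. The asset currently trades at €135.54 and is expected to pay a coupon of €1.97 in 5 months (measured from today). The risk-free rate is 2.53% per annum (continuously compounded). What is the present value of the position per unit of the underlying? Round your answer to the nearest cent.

PV(remaining coupons) I = 1.97·e^(−0.0253·5/12) = 1.9493
Current forward F = (S − I)·e^(rT) = (135.54 − 1.9493)·e^(0.0253·9/12) = 133.5907 × 1.019156 = 136.1498
Value (long) = (F − K)·e^(−rT) = (136.1498 − 139.68) × 0.981204 = -3.4638
Value = -€3.46

-€3.46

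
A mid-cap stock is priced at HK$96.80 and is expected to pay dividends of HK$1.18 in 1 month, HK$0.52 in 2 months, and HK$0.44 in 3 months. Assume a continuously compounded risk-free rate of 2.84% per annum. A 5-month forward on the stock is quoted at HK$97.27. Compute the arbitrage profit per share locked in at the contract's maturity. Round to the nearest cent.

PV(dividends) I = 1.18·e^(−0.0284·1/12) + 0.52·e^(−0.0284·2/12) + 0.44·e^(−0.0284·3/12) = 2.1316
Fair forward F* = (S − I)·e^(rT) = (96.80 − 2.1316)·e^0.011833 = 94.6684 × 1.011903 = 95.7952
Market HK$97.27 > fair 95.7952: forward overpriced → cash-and-carry (borrow at r, buy the stock and collect the dividends, short the forward).
Profit at T = |F_mkt − F*| = |97.27 − 95.7952| = HK$1.47 per share

HK$1.47 per share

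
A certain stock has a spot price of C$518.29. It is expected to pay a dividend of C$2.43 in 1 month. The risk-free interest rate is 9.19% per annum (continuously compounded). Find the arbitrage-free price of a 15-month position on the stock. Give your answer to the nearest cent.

C$578.68

PV(dividends) I = 2.43·e^(−0.0919·1/12)
I = 2.4115
F = (S − I)·e^(rT) = (518.29 − 2.4115) · e^(0.0919·15/12)
= 515.8785 · e^0.114875 = 515.8785 × 1.121733 = C$578.68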